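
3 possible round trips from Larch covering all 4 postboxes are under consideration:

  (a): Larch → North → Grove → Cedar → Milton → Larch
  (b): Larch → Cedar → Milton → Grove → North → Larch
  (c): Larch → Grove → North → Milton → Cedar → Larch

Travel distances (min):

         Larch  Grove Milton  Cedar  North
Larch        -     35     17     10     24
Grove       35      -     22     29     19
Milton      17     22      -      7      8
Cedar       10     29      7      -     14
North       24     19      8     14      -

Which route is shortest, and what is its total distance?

79 min — (c) is the shortest.

(a): 24 + 19 + 29 + 7 + 17 = 96
(b): 10 + 7 + 22 + 19 + 24 = 82
(c): 35 + 19 + 8 + 7 + 10 = 79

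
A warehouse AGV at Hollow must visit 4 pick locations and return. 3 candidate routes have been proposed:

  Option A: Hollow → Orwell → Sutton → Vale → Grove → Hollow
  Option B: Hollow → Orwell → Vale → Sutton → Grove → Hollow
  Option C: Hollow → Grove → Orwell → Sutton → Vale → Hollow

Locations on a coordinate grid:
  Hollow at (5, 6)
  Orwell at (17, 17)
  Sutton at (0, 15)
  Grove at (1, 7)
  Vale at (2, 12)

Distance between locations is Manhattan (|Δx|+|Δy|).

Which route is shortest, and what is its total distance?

Option A: 23 + 19 + 5 + 6 + 5 = 58
Option B: 23 + 20 + 5 + 9 + 5 = 62
Option C: 5 + 26 + 19 + 5 + 9 = 64

58 — Option A is the shortest.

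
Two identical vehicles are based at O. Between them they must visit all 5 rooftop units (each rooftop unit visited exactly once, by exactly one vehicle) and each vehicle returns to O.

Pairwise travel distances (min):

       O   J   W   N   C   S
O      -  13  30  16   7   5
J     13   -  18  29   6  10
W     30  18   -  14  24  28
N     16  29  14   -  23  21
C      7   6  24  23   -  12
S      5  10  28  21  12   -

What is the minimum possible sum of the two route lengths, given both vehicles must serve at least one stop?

Minimum combined distance: 71 min.

Check every non-empty split of the stops between the two vehicles; for each half take its own optimal tour:
  {J} + {W, N, C, S}: 26 + 71 = 97
  {W} + {J, N, C, S}: 60 + 60 = 120
  {J, W} + {N, C, S}: 61 + 56 = 117
  {N} + {J, W, C, S}: 32 + 64 = 96
  {J, N} + {W, C, S}: 58 + 64 = 122
  {W, N} + {J, C, S}: 60 + 28 = 88
  … (15 splits in total)
  {J, W, N, C} + {S}: 61 + 10 = 71  ← best
Best: vehicle 1 O → N → W → J → C → O = 61; vehicle 2 O → S → O = 10; combined 71.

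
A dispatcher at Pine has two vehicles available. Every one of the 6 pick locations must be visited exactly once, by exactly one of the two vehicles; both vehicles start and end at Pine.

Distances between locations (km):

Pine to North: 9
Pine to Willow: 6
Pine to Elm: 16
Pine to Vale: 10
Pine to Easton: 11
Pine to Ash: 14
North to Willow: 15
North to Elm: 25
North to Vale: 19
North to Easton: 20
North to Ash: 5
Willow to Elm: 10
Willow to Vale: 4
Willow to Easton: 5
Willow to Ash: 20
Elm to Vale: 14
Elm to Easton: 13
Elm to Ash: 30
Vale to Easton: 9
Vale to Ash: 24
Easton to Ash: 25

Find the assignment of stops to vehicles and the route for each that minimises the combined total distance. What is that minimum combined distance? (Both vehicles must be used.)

Check every non-empty split of the stops between the two vehicles; for each half take its own optimal tour:
  {North} + {Willow, Elm, Vale, Easton, Ash}: 18 + 76 = 94
  {Willow} + {North, Elm, Vale, Easton, Ash}: 12 + 76 = 88
  {North, Willow} + {Elm, Vale, Easton, Ash}: 30 + 76 = 106
  {Elm} + {North, Willow, Vale, Easton, Ash}: 32 + 58 = 90
  {North, Elm} + {Willow, Vale, Easton, Ash}: 50 + 58 = 108
  {Willow, Elm} + {North, Vale, Easton, Ash}: 32 + 58 = 90
  … (31 splits in total)
  {Willow, Elm, Vale, Easton} + {North, Ash}: 48 + 28 = 76  ← best
Best: vehicle 1 Pine → Willow → Elm → Easton → Vale → Pine = 48; vehicle 2 Pine → North → Ash → Pine = 28; combined 76.

Minimum combined distance: 76 km.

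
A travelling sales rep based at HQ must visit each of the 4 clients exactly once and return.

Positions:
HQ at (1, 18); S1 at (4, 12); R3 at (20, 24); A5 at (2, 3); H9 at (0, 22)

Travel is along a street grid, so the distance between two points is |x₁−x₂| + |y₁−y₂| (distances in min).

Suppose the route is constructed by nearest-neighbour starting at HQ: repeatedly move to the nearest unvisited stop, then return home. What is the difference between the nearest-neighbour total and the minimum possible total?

HQ: H9=5, S1=9, A5=16, R3=25 ⇒ H9
H9: S1=14, A5=21, R3=22 ⇒ S1
S1: A5=11, R3=28 ⇒ A5
A5: R3=39 ⇒ R3
NN route HQ → H9 → S1 → A5 → R3 → HQ costs 94.
Optimal: HQ → A5 → S1 → R3 → H9 → HQ costs 82 (by enumerating all 12 distinct tours).
Excess = 94 − 82 = 12.

Excess over optimum: 12 min.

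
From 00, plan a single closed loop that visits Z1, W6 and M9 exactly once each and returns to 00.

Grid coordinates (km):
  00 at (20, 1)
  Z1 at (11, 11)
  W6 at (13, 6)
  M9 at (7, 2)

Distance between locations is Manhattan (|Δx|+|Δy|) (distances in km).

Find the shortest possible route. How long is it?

With 3 stops there are 3!/2 = 3 distinct round trips (a route and its reverse cost the same).
00 - Z1 - W6 - M9 - 00: 19+7+10+14 = 50
00 - Z1 - M9 - W6 - 00: 19+13+10+12 = 54
00 - W6 - Z1 - M9 - 00: 12+7+13+14 = 46
The minimum is 46.
One optimal route: 00 → W6 → Z1 → M9 → 00 (or its reverse).

Minimum total distance: 46 km.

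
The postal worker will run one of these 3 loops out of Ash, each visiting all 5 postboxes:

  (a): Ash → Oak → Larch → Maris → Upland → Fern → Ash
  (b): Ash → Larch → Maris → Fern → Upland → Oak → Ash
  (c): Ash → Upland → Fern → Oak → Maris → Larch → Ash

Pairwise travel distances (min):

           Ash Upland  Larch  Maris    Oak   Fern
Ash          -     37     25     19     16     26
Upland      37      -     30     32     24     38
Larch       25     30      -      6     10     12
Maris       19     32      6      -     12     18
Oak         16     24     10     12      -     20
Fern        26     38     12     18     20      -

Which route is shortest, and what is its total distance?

127 min — (b) is the shortest.

(a): 16 + 10 + 6 + 32 + 38 + 26 = 128
(b): 25 + 6 + 18 + 38 + 24 + 16 = 127
(c): 37 + 38 + 20 + 12 + 6 + 25 = 138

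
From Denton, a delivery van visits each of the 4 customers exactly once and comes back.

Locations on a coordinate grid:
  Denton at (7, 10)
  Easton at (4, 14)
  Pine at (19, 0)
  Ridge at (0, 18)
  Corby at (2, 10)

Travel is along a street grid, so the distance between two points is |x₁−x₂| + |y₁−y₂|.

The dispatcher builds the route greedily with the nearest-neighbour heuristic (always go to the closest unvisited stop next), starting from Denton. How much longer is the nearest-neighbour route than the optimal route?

The nearest-neighbour route is 4 longer than optimal.

Denton: Corby=5, Easton=7, Ridge=15, Pine=22 ⇒ Corby
Corby: Easton=6, Ridge=10, Pine=27 ⇒ Easton
Easton: Ridge=8, Pine=29 ⇒ Ridge
Ridge: Pine=37 ⇒ Pine
NN route Denton → Corby → Easton → Ridge → Pine → Denton costs 78.
Optimal: Denton → Easton → Ridge → Corby → Pine → Denton costs 74 (by enumerating all 12 distinct tours).
Excess = 78 − 74 = 4.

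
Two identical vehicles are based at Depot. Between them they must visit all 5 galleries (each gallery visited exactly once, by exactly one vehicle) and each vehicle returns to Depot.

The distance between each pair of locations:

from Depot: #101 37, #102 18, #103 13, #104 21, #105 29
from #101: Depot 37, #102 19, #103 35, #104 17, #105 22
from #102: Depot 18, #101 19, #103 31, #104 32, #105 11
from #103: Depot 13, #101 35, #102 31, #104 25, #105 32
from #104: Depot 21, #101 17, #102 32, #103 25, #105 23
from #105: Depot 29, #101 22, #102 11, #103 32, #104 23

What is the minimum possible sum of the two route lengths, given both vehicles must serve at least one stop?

115 — the smallest possible combined total.

Check every non-empty split of the stops between the two vehicles; for each half take its own optimal tour:
  {#101} + {#102, #103, #104, #105}: 74 + 90 = 164
  {#102} + {#101, #103, #104, #105}: 36 + 105 = 141
  {#101, #102} + {#103, #104, #105}: 74 + 89 = 163
  {#103} + {#101, #102, #104, #105}: 26 + 89 = 115
  {#101, #103} + {#102, #104, #105}: 85 + 73 = 158
  {#102, #103} + {#101, #104, #105}: 62 + 89 = 151
  … (15 splits in total)
Best: vehicle 1 Depot → #103 → Depot = 26; vehicle 2 Depot → #102 → #105 → #101 → #104 → Depot = 89; combined 115.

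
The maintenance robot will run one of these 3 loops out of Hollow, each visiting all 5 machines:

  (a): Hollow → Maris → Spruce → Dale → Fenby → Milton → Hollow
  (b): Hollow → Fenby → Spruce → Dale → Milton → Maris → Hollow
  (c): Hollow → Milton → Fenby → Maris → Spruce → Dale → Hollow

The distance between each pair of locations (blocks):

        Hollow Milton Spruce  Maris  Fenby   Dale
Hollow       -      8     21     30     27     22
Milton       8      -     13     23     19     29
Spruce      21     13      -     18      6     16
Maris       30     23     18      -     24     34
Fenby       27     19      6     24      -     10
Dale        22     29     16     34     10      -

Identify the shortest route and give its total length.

Shortest is (a), total 101 blocks.

(a): 30 + 18 + 16 + 10 + 19 + 8 = 101
(b): 27 + 6 + 16 + 29 + 23 + 30 = 131
(c): 8 + 19 + 24 + 18 + 16 + 22 = 107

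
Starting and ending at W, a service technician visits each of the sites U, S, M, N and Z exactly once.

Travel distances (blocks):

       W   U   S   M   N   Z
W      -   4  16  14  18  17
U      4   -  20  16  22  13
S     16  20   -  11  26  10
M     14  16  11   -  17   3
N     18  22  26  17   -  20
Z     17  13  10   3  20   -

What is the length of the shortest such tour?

With 5 stops there are 5!/2 = 60 distinct round trips (a route and its reverse cost the same).
W - U - S - M - N - Z - W: 4+20+11+17+20+17 = 89
W - U - S - M - Z - N - W: 4+20+11+3+20+18 = 76
W - U - S - N - M - Z - W: 4+20+26+17+3+17 = 87
W - U - S - N - Z - M - W: 4+20+26+20+3+14 = 87
W - U - S - Z - M - N - W: 4+20+10+3+17+18 = 72
W - U - S - Z - N - M - W: 4+20+10+20+17+14 = 85
W - U - M - S - N - Z - W: 4+16+11+26+20+17 = 94
W - U - M - S - Z - N - W: 4+16+11+10+20+18 = 79
W - U - M - N - S - Z - W: 4+16+17+26+10+17 = 90
W - U - M - N - Z - S - W: 4+16+17+20+10+16 = 83
W - U - M - Z - S - N - W: 4+16+3+10+26+18 = 77
W - U - M - Z - N - S - W: 4+16+3+20+26+16 = 85
W - U - N - S - M - Z - W: 4+22+26+11+3+17 = 83
W - U - N - S - Z - M - W: 4+22+26+10+3+14 = 79
… (46 more)
The minimum is 72.
One optimal route: W → U → S → Z → M → N → W (or its reverse).

Minimum total distance: 72 blocks.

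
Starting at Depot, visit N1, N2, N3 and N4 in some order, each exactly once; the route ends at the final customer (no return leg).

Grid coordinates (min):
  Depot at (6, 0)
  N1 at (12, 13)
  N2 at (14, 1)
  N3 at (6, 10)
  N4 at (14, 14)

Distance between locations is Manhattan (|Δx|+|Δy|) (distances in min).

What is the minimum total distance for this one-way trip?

There are 4! = 24 possible orderings.
Depot - N1 - N2 - N3 - N4: 19+14+17+12 = 62
Depot - N1 - N2 - N4 - N3: 19+14+13+12 = 58
Depot - N1 - N3 - N2 - N4: 19+9+17+13 = 58
Depot - N1 - N3 - N4 - N2: 19+9+12+13 = 53
Depot - N1 - N4 - N2 - N3: 19+3+13+17 = 52
Depot - N1 - N4 - N3 - N2: 19+3+12+17 = 51
Depot - N2 - N1 - N3 - N4: 9+14+9+12 = 44
Depot - N2 - N1 - N4 - N3: 9+14+3+12 = 38
Depot - N2 - N3 - N1 - N4: 9+17+9+3 = 38
Depot - N2 - N3 - N4 - N1: 9+17+12+3 = 41
Depot - N2 - N4 - N1 - N3: 9+13+3+9 = 34
Depot - N2 - N4 - N3 - N1: 9+13+12+9 = 43
Depot - N3 - N1 - N2 - N4: 10+9+14+13 = 46
Depot - N3 - N1 - N4 - N2: 10+9+3+13 = 35
… (10 more)
The minimum is 34.
One shortest path: Depot → N2 → N4 → N1 → N3.

Minimum one-way distance = 34 min.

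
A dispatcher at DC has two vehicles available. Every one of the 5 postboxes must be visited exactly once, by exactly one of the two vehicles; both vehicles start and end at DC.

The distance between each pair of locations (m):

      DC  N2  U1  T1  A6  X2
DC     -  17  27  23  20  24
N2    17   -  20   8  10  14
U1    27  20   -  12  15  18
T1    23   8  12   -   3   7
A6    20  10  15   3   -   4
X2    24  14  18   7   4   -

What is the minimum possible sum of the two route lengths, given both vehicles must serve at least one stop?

Minimum combined distance: 104 m.

Try each way of splitting the stops between the two vehicles (each non-empty) and, for each split, find the best tour for each vehicle:
  {N2} + {U1, T1, A6, X2}: 34 + 70 = 104
  {U1} + {N2, T1, A6, X2}: 54 + 56 = 110
  {N2, U1} + {T1, A6, X2}: 64 + 54 = 118
  {T1} + {N2, U1, A6, X2}: 46 + 76 = 122
  {N2, T1} + {U1, A6, X2}: 48 + 69 = 117
  {U1, T1} + {N2, A6, X2}: 62 + 55 = 117
  … (15 splits in total)
Best: vehicle 1 DC → N2 → DC = 34; vehicle 2 DC → U1 → T1 → A6 → X2 → DC = 70; combined 104.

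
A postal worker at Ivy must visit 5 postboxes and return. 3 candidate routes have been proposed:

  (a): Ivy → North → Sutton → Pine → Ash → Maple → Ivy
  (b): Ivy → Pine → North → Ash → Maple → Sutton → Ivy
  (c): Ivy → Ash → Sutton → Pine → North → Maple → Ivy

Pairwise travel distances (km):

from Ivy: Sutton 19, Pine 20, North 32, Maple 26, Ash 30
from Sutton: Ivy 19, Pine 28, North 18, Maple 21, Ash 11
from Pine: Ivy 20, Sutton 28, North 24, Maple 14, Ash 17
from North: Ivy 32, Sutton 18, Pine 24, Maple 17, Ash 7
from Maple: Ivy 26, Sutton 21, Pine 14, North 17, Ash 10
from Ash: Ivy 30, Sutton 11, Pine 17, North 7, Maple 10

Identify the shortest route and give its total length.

101 km — (b) is the shortest.

(a): 32 + 18 + 28 + 17 + 10 + 26 = 131
(b): 20 + 24 + 7 + 10 + 21 + 19 = 101
(c): 30 + 11 + 28 + 24 + 17 + 26 = 136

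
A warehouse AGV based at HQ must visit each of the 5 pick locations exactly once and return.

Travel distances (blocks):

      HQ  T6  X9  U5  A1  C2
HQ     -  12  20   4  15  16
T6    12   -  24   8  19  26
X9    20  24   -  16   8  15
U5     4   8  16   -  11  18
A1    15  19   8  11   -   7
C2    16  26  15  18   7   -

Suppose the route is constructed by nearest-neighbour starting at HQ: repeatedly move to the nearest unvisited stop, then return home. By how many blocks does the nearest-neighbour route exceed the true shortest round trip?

The nearest-neighbour route is 6 blocks longer than optimal.

From HQ: U5=4, T6=12, A1=15, C2=16, X9=20 → choose U5 (4).
From U5: T6=8, A1=11, X9=16, C2=18 → choose T6 (8).
From T6: A1=19, X9=24, C2=26 → choose A1 (19).
From A1: C2=7, X9=8 → choose C2 (7).
From C2: X9=15 → choose X9 (15).
NN route HQ → U5 → T6 → A1 → C2 → X9 → HQ costs 73.
Optimal: HQ → T6 → U5 → X9 → A1 → C2 → HQ costs 67 (by enumerating all 60 distinct tours).
Excess = 73 − 67 = 6.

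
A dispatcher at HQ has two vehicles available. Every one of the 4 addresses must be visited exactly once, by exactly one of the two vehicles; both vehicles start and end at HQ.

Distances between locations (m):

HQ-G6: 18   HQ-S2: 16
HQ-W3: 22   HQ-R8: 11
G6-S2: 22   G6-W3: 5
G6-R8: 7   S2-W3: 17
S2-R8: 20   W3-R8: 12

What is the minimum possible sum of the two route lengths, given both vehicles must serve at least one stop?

Check every non-empty split of the stops between the two vehicles; for each half take its own optimal tour:
  {G6} + {S2, W3, R8}: 36 + 56 = 92
  {S2} + {G6, W3, R8}: 32 + 45 = 77
  {G6, S2} + {W3, R8}: 56 + 45 = 101
  {W3} + {G6, S2, R8}: 44 + 56 = 100
  {G6, W3} + {S2, R8}: 45 + 47 = 92
  {S2, W3} + {G6, R8}: 55 + 36 = 91
  … (7 splits in total)
Best: vehicle 1 HQ → S2 → HQ = 32; vehicle 2 HQ → W3 → G6 → R8 → HQ = 45; combined 77.

Minimum combined distance: 77 m.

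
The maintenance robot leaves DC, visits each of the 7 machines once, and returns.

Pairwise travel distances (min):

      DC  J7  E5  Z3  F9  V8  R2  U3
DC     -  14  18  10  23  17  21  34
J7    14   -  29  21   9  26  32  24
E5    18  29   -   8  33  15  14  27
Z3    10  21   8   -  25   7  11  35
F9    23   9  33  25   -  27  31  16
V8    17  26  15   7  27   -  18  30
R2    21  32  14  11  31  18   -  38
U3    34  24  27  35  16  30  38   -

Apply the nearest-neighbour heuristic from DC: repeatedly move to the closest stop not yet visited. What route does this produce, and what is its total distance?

Nearest-neighbour total = 144 min; route DC → Z3 → V8 → E5 → R2 → F9 → J7 → U3 → DC.

At DC the remaining stops are Z3 10, J7 14, V8 17, E5 18, R2 21, F9 23, U3 34; go to Z3.
At Z3 the remaining stops are V8 7, E5 8, R2 11, J7 21, F9 25, U3 35; go to V8.
At V8 the remaining stops are E5 15, R2 18, J7 26, F9 27, U3 30; go to E5.
At E5 the remaining stops are R2 14, U3 27, J7 29, F9 33; go to R2.
At R2 the remaining stops are F9 31, J7 32, U3 38; go to F9.
At F9 the remaining stops are J7 9, U3 16; go to J7.
At J7 the remaining stops are U3 24; go to U3.
Return U3→DC: 34.
Total = 10 + 7 + 15 + 14 + 31 + 9 + 24 + 34 = 144.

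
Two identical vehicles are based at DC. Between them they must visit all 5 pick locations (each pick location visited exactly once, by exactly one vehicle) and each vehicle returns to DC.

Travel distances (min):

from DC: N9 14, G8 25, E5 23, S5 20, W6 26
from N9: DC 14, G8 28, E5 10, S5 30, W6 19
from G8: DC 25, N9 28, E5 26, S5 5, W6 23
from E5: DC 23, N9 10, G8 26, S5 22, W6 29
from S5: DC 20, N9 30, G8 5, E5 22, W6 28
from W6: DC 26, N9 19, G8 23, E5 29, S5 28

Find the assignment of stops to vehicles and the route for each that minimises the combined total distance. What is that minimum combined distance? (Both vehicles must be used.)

There are 2^4 − 1 = 15 ways to divide the 5 stops into two non-empty groups. For each, the best each vehicle can do is its own shortest tour through its group:
  {N9} + {G8, E5, S5, W6}: 28 + 99 = 127
  {G8} + {N9, E5, S5, W6}: 50 + 97 = 147
  {N9, G8} + {E5, S5, W6}: 67 + 97 = 164
  {E5} + {N9, G8, S5, W6}: 46 + 81 = 127
  {N9, E5} + {G8, S5, W6}: 47 + 74 = 121
  {G8, E5} + {N9, S5, W6}: 74 + 81 = 155
  … (15 splits in total)
Best: vehicle 1 DC → N9 → E5 → DC = 47; vehicle 2 DC → S5 → G8 → W6 → DC = 74; combined 121.

Minimum combined distance: 121 min.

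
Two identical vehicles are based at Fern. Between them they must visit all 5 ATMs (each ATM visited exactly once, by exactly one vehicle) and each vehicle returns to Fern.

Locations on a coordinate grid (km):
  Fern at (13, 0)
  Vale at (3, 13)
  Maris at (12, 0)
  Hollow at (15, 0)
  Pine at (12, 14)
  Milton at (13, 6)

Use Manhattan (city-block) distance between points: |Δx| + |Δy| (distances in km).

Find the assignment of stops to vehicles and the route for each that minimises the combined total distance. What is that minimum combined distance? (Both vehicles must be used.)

There are 2^4 − 1 = 15 ways to divide the 5 stops into two non-empty groups. For each, the best each vehicle can do is its own shortest tour through its group:
  {Vale} + {Maris, Hollow, Pine, Milton}: 46 + 34 = 80
  {Maris} + {Vale, Hollow, Pine, Milton}: 2 + 52 = 54
  {Vale, Maris} + {Hollow, Pine, Milton}: 46 + 34 = 80
  {Hollow} + {Vale, Maris, Pine, Milton}: 4 + 48 = 52
  {Vale, Hollow} + {Maris, Pine, Milton}: 50 + 30 = 80
  {Maris, Hollow} + {Vale, Pine, Milton}: 6 + 48 = 54
  … (15 splits in total)
Best: vehicle 1 Fern → Hollow → Fern = 4; vehicle 2 Fern → Maris → Vale → Pine → Milton → Fern = 48; combined 52.

52 km — the smallest possible combined total.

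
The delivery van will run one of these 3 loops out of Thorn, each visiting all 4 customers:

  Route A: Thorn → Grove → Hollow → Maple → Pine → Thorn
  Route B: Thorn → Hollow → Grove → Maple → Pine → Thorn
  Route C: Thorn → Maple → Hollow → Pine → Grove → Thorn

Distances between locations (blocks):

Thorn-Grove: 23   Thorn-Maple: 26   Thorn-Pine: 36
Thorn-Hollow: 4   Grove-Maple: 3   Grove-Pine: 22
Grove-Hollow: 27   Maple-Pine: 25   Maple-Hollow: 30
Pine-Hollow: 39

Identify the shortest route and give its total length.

Route A: 23 + 27 + 30 + 25 + 36 = 141
Route B: 4 + 27 + 3 + 25 + 36 = 95
Route C: 26 + 30 + 39 + 22 + 23 = 140

95 blocks — Route B is the shortest.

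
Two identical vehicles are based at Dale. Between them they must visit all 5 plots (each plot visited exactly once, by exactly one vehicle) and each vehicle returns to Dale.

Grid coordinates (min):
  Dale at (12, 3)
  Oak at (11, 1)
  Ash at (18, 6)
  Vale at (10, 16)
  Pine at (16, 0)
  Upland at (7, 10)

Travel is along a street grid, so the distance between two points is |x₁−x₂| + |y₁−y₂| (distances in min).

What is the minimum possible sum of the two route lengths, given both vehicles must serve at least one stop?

Minimum combined distance: 60 min.

There are 2^4 − 1 = 15 ways to divide the 5 stops into two non-empty groups. For each, the best each vehicle can do is its own shortest tour through its group:
  {Oak} + {Ash, Vale, Pine, Upland}: 6 + 54 = 60
  {Ash} + {Oak, Vale, Pine, Upland}: 18 + 50 = 68
  {Oak, Ash} + {Vale, Pine, Upland}: 24 + 50 = 74
  {Vale} + {Oak, Ash, Pine, Upland}: 30 + 44 = 74
  {Oak, Vale} + {Ash, Pine, Upland}: 34 + 42 = 76
  {Ash, Vale} + {Oak, Pine, Upland}: 42 + 38 = 80
  … (15 splits in total)
Best: vehicle 1 Dale → Oak → Dale = 6; vehicle 2 Dale → Vale → Upland → Ash → Pine → Dale = 54; combined 60.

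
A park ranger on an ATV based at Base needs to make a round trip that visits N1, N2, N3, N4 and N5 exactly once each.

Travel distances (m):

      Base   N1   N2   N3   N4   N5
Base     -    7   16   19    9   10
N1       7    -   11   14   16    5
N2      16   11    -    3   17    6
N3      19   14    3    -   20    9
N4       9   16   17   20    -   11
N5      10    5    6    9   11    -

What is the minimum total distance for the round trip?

With 5 stops there are 5!/2 = 60 distinct round trips (a route and its reverse cost the same).
Base → N1 → N2 → N3 → N4 → N5 → Base: 7+11+3+20+11+10 = 62
Base → N1 → N2 → N3 → N5 → N4 → Base: 7+11+3+9+11+9 = 50
Base → N1 → N2 → N4 → N3 → N5 → Base: 7+11+17+20+9+10 = 74
Base → N1 → N2 → N4 → N5 → N3 → Base: 7+11+17+11+9+19 = 74
Base → N1 → N2 → N5 → N3 → N4 → Base: 7+11+6+9+20+9 = 62
Base → N1 → N2 → N5 → N4 → N3 → Base: 7+11+6+11+20+19 = 74
Base → N1 → N3 → N2 → N4 → N5 → Base: 7+14+3+17+11+10 = 62
Base → N1 → N3 → N2 → N5 → N4 → Base: 7+14+3+6+11+9 = 50
Base → N1 → N3 → N4 → N2 → N5 → Base: 7+14+20+17+6+10 = 74
Base → N1 → N3 → N4 → N5 → N2 → Base: 7+14+20+11+6+16 = 74
Base → N1 → N3 → N5 → N2 → N4 → Base: 7+14+9+6+17+9 = 62
Base → N1 → N3 → N5 → N4 → N2 → Base: 7+14+9+11+17+16 = 74
Base → N1 → N4 → N2 → N3 → N5 → Base: 7+16+17+3+9+10 = 62
Base → N1 → N4 → N2 → N5 → N3 → Base: 7+16+17+6+9+19 = 74
… (46 more)
The minimum is 50.
One optimal route: Base → N1 → N2 → N3 → N5 → N4 → Base (or its reverse).

Minimum total distance: 50 m.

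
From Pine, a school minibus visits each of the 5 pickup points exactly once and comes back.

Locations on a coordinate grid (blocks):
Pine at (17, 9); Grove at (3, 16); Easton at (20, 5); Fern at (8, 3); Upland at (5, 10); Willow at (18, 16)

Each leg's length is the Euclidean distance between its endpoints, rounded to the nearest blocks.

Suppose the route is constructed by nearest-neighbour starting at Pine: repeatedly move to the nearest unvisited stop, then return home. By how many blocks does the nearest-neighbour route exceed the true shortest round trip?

Excess over optimum: 8 blocks.

From Pine: Easton=5, Willow=7, Fern=11, Upland=12, Grove=16 → choose Easton (5).
From Easton: Willow=11, Fern=12, Upland=16, Grove=20 → choose Willow (11).
From Willow: Upland=14, Grove=15, Fern=16 → choose Upland (14).
From Upland: Grove=6, Fern=8 → choose Grove (6).
From Grove: Fern=14 → choose Fern (14).
NN route Pine → Easton → Willow → Upland → Grove → Fern → Pine costs 61.
Optimal: Pine → Easton → Fern → Upland → Grove → Willow → Pine costs 53 (by enumerating all 60 distinct tours).
Excess = 61 − 53 = 8.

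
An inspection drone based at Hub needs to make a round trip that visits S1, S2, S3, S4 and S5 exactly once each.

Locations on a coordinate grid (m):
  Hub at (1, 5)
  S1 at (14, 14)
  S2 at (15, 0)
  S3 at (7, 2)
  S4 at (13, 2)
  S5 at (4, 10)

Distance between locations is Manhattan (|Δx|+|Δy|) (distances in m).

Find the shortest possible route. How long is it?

56 m — the shortest possible round trip.

There are 60 distinct closed tours to check (reversals are equivalent).
Hub→S1→S2→S3→S4→S5→Hub: 22+15+10+6+17+8 = 78
Hub→S1→S2→S3→S5→S4→Hub: 22+15+10+11+17+15 = 90
Hub→S1→S2→S4→S3→S5→Hub: 22+15+4+6+11+8 = 66
Hub→S1→S2→S4→S5→S3→Hub: 22+15+4+17+11+9 = 78
Hub→S1→S2→S5→S3→S4→Hub: 22+15+21+11+6+15 = 90
Hub→S1→S2→S5→S4→S3→Hub: 22+15+21+17+6+9 = 90
Hub→S1→S3→S2→S4→S5→Hub: 22+19+10+4+17+8 = 80
Hub→S1→S3→S2→S5→S4→Hub: 22+19+10+21+17+15 = 104
Hub→S1→S3→S4→S2→S5→Hub: 22+19+6+4+21+8 = 80
Hub→S1→S3→S4→S5→S2→Hub: 22+19+6+17+21+19 = 104
Hub→S1→S3→S5→S2→S4→Hub: 22+19+11+21+4+15 = 92
Hub→S1→S3→S5→S4→S2→Hub: 22+19+11+17+4+19 = 92
Hub→S1→S4→S2→S3→S5→Hub: 22+13+4+10+11+8 = 68
Hub→S1→S4→S2→S5→S3→Hub: 22+13+4+21+11+9 = 80
… (46 more)
Hub→S3→S4→S2→S1→S5→Hub: 9+6+4+15+14+8 = 56  ← best
The minimum is 56.
One optimal route: Hub → S3 → S4 → S2 → S1 → S5 → Hub (or its reverse).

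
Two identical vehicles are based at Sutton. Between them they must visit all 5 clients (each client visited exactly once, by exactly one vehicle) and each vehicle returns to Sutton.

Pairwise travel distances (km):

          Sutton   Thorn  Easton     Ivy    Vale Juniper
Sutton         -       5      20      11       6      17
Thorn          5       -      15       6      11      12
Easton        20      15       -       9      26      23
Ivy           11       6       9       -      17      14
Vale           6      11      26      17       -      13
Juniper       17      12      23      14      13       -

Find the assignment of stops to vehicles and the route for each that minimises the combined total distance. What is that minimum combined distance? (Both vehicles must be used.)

Try each way of splitting the stops between the two vehicles (each non-empty) and, for each split, find the best tour for each vehicle:
  {Thorn} + {Easton, Ivy, Vale, Juniper}: 10 + 62 = 72
  {Easton} + {Thorn, Ivy, Vale, Juniper}: 40 + 44 = 84
  {Thorn, Easton} + {Ivy, Vale, Juniper}: 40 + 44 = 84
  {Ivy} + {Thorn, Easton, Vale, Juniper}: 22 + 62 = 84
  {Thorn, Ivy} + {Easton, Vale, Juniper}: 22 + 62 = 84
  {Easton, Ivy} + {Thorn, Vale, Juniper}: 40 + 36 = 76
  … (15 splits in total)
Best: vehicle 1 Sutton → Thorn → Sutton = 10; vehicle 2 Sutton → Easton → Ivy → Juniper → Vale → Sutton = 62; combined 72.

72 km — the smallest possible combined total.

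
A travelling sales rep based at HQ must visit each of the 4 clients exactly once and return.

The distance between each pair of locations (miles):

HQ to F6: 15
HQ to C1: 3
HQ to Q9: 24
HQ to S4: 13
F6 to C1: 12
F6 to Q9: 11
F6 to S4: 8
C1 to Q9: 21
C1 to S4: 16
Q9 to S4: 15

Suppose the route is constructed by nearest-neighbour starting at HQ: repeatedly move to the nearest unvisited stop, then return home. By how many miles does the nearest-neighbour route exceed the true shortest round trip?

8 miles longer than the optimal tour.

From HQ: C1=3, S4=13, F6=15, Q9=24 → choose C1 (3).
From C1: F6=12, S4=16, Q9=21 → choose F6 (12).
From F6: S4=8, Q9=11 → choose S4 (8).
From S4: Q9=15 → choose Q9 (15).
NN route HQ → C1 → F6 → S4 → Q9 → HQ costs 62.
Optimal: HQ → C1 → F6 → Q9 → S4 → HQ costs 54 (by enumerating all 12 distinct tours).
Excess = 62 − 54 = 8.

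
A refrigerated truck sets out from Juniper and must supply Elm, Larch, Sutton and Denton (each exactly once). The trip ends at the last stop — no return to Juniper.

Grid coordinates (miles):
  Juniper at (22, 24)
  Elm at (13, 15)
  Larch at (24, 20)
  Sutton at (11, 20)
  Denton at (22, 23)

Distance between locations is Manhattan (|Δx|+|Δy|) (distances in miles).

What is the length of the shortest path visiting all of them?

Minimum one-way distance = 26 miles.

There are 4! = 24 possible orderings.
Juniper→Elm→Larch→Sutton→Denton: 18+16+13+14 = 61
Juniper→Elm→Larch→Denton→Sutton: 18+16+5+14 = 53
Juniper→Elm→Sutton→Larch→Denton: 18+7+13+5 = 43
Juniper→Elm→Sutton→Denton→Larch: 18+7+14+5 = 44
Juniper→Elm→Denton→Larch→Sutton: 18+17+5+13 = 53
Juniper→Elm→Denton→Sutton→Larch: 18+17+14+13 = 62
Juniper→Larch→Elm→Sutton→Denton: 6+16+7+14 = 43
Juniper→Larch→Elm→Denton→Sutton: 6+16+17+14 = 53
Juniper→Larch→Sutton→Elm→Denton: 6+13+7+17 = 43
Juniper→Larch→Sutton→Denton→Elm: 6+13+14+17 = 50
Juniper→Larch→Denton→Elm→Sutton: 6+5+17+7 = 35
Juniper→Larch→Denton→Sutton→Elm: 6+5+14+7 = 32
Juniper→Sutton→Elm→Larch→Denton: 15+7+16+5 = 43
Juniper→Sutton→Elm→Denton→Larch: 15+7+17+5 = 44
… (10 more)
Juniper→Denton→Larch→Sutton→Elm: 1+5+13+7 = 26  ← best
The minimum is 26.
One shortest path: Juniper → Denton → Larch → Sutton → Elm.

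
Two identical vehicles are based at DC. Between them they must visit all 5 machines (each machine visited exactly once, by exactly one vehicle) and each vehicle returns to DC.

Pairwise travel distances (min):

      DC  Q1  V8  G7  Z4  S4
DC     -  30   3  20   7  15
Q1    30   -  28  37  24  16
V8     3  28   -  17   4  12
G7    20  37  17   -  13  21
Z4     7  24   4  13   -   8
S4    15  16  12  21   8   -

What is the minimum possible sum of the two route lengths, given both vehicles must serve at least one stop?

93 min — the smallest possible combined total.

Check every non-empty split of the stops between the two vehicles; for each half take its own optimal tour:
  {Q1} + {V8, G7, Z4, S4}: 60 + 56 = 116
  {V8} + {Q1, G7, Z4, S4}: 6 + 87 = 93
  {Q1, V8} + {G7, Z4, S4}: 61 + 56 = 117
  {G7} + {Q1, V8, Z4, S4}: 40 + 61 = 101
  {Q1, G7} + {V8, Z4, S4}: 87 + 30 = 117
  {V8, G7} + {Q1, Z4, S4}: 40 + 61 = 101
  … (15 splits in total)
Best: vehicle 1 DC → V8 → DC = 6; vehicle 2 DC → Q1 → S4 → G7 → Z4 → DC = 87; combined 93.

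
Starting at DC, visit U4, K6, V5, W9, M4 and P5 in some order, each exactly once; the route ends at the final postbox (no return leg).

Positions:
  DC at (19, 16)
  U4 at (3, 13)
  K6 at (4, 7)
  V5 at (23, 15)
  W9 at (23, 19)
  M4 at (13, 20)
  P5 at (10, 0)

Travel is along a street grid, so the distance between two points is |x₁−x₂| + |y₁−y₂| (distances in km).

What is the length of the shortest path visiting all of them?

57 km — the minimum one-way total.

There are 6! = 720 possible orderings.
DC → U4 → K6 → V5 → W9 → M4 → P5: 19+7+27+4+11+23 = 91
DC → U4 → K6 → V5 → W9 → P5 → M4: 19+7+27+4+32+23 = 112
DC → U4 → K6 → V5 → M4 → W9 → P5: 19+7+27+15+11+32 = 111
DC → U4 → K6 → V5 → M4 → P5 → W9: 19+7+27+15+23+32 = 123
DC → U4 → K6 → V5 → P5 → W9 → M4: 19+7+27+28+32+11 = 124
DC → U4 → K6 → V5 → P5 → M4 → W9: 19+7+27+28+23+11 = 115
DC → U4 → K6 → W9 → V5 → M4 → P5: 19+7+31+4+15+23 = 99
DC → U4 → K6 → W9 → V5 → P5 → M4: 19+7+31+4+28+23 = 112
… (712 more)
DC → V5 → W9 → M4 → U4 → K6 → P5: 5+4+11+17+7+13 = 57  ← best
The minimum is 57.
One shortest path: DC → V5 → W9 → M4 → U4 → K6 → P5.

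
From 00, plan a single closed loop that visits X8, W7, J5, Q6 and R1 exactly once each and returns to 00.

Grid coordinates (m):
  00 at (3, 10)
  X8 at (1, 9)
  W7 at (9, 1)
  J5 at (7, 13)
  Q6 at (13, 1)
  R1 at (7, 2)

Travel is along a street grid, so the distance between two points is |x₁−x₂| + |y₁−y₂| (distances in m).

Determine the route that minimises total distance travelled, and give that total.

00 → X8 → W7 → J5 → Q6 → R1 → 00: 3+16+14+18+7+12 = 70
00 → X8 → W7 → J5 → R1 → Q6 → 00: 3+16+14+11+7+19 = 70
00 → X8 → W7 → Q6 → J5 → R1 → 00: 3+16+4+18+11+12 = 64
00 → X8 → W7 → Q6 → R1 → J5 → 00: 3+16+4+7+11+7 = 48
00 → X8 → W7 → R1 → J5 → Q6 → 00: 3+16+3+11+18+19 = 70
00 → X8 → W7 → R1 → Q6 → J5 → 00: 3+16+3+7+18+7 = 54
00 → X8 → J5 → W7 → Q6 → R1 → 00: 3+10+14+4+7+12 = 50
00 → X8 → J5 → W7 → R1 → Q6 → 00: 3+10+14+3+7+19 = 56
00 → X8 → J5 → Q6 → W7 → R1 → 00: 3+10+18+4+3+12 = 50
00 → X8 → J5 → Q6 → R1 → W7 → 00: 3+10+18+7+3+15 = 56
00 → X8 → J5 → R1 → W7 → Q6 → 00: 3+10+11+3+4+19 = 50
00 → X8 → J5 → R1 → Q6 → W7 → 00: 3+10+11+7+4+15 = 50
00 → X8 → Q6 → W7 → J5 → R1 → 00: 3+20+4+14+11+12 = 64
00 → X8 → Q6 → W7 → R1 → J5 → 00: 3+20+4+3+11+7 = 48
… (46 more)
The minimum is 48.
One optimal route: 00 → X8 → W7 → Q6 → R1 → J5 → 00 (or its reverse).

Minimum total distance: 48 m.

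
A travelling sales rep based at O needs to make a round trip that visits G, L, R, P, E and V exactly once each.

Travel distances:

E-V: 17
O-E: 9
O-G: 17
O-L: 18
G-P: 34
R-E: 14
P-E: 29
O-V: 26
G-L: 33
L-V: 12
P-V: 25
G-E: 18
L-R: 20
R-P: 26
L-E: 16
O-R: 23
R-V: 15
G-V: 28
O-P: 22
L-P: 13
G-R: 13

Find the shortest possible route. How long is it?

Minimum total distance: 102.

O-G-L-R-P-E-V-O: 17+33+20+26+29+17+26 = 168
O-G-L-R-P-V-E-O: 17+33+20+26+25+17+9 = 147
O-G-L-R-E-P-V-O: 17+33+20+14+29+25+26 = 164
O-G-L-R-E-V-P-O: 17+33+20+14+17+25+22 = 148
O-G-L-R-V-P-E-O: 17+33+20+15+25+29+9 = 148
O-G-L-R-V-E-P-O: 17+33+20+15+17+29+22 = 153
O-G-L-P-R-E-V-O: 17+33+13+26+14+17+26 = 146
O-G-L-P-R-V-E-O: 17+33+13+26+15+17+9 = 130
… (352 more)
O-P-L-V-R-G-E-O: 22+13+12+15+13+18+9 = 102  ← best
The minimum is 102.
One optimal route: O → P → L → V → R → G → E → O (or its reverse).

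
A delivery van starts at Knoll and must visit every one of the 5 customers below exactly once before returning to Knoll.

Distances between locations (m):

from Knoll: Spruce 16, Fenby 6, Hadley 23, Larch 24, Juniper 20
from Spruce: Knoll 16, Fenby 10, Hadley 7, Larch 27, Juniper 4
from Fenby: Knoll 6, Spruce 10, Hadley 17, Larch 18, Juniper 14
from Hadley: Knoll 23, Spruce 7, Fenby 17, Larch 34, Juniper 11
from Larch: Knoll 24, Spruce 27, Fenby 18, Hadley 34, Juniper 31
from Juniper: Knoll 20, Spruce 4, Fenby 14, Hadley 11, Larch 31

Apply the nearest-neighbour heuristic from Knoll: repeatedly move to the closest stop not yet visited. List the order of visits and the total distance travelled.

Knoll → [Fenby:6 / Spruce:16 / Juniper:20 / Hadley:23 / Larch:24] → Fenby (6)
Fenby → [Spruce:10 / Juniper:14 / Hadley:17 / Larch:18] → Spruce (10)
Spruce → [Juniper:4 / Hadley:7 / Larch:27] → Juniper (4)
Juniper → [Hadley:11 / Larch:31] → Hadley (11)
Hadley → [Larch:34] → Larch (34)
Return Larch→Knoll: 24.
Total = 6 + 10 + 4 + 11 + 34 + 24 = 89.

89 m along Knoll → Fenby → Spruce → Juniper → Hadley → Larch → Knoll.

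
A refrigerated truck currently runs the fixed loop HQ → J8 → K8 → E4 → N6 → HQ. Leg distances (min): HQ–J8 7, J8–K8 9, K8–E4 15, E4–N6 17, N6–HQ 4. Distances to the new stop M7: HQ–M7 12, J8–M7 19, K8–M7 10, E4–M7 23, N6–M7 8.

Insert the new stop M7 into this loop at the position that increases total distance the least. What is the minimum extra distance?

Minimum extra distance: 14 min, inserting M7 between E4 and N6.

Insertion cost between consecutive stops i–j is d(i,M7) + d(M7,j) − d(i,j):
  between HQ and J8: 12 + 19 − 7 = 24
  between J8 and K8: 19 + 10 − 9 = 20
  between K8 and E4: 10 + 23 − 15 = 18
  between E4 and N6: 23 + 8 − 17 = 14
  between N6 and HQ: 8 + 12 − 4 = 16
Cheapest insertion is between E4 and N6, adding 14.
New total = 52 + 14 = 66.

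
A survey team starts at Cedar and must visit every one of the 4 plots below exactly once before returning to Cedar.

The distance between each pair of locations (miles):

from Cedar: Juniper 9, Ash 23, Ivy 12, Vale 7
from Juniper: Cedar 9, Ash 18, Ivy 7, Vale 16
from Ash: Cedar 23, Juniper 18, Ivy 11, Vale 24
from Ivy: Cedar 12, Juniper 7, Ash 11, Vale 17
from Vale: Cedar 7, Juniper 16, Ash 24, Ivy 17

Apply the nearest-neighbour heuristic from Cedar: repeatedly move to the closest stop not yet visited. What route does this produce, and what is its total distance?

Cedar → [Vale:7 / Juniper:9 / Ivy:12 / Ash:23] → Vale (7)
Vale → [Juniper:16 / Ivy:17 / Ash:24] → Juniper (16)
Juniper → [Ivy:7 / Ash:18] → Ivy (7)
Ivy → [Ash:11] → Ash (11)
Return Ash→Cedar: 23.
Total = 7 + 16 + 7 + 11 + 23 = 64.

64 miles along Cedar → Vale → Juniper → Ivy → Ash → Cedar.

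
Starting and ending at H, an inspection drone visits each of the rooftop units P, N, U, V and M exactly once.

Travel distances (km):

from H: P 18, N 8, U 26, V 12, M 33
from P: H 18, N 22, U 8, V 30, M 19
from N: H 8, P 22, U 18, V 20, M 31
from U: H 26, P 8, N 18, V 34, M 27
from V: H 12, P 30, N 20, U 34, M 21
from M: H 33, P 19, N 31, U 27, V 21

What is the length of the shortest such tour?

86 km — the shortest possible round trip.

With 5 stops there are 5!/2 = 60 distinct round trips (a route and its reverse cost the same).
H - P - N - U - V - M - H: 18+22+18+34+21+33 = 146
H - P - N - U - M - V - H: 18+22+18+27+21+12 = 118
H - P - N - V - U - M - H: 18+22+20+34+27+33 = 154
H - P - N - V - M - U - H: 18+22+20+21+27+26 = 134
H - P - N - M - U - V - H: 18+22+31+27+34+12 = 144
H - P - N - M - V - U - H: 18+22+31+21+34+26 = 152
H - P - U - N - V - M - H: 18+8+18+20+21+33 = 118
H - P - U - N - M - V - H: 18+8+18+31+21+12 = 108
H - P - U - V - N - M - H: 18+8+34+20+31+33 = 144
H - P - U - V - M - N - H: 18+8+34+21+31+8 = 120
H - P - U - M - N - V - H: 18+8+27+31+20+12 = 116
H - P - U - M - V - N - H: 18+8+27+21+20+8 = 102
H - P - V - N - U - M - H: 18+30+20+18+27+33 = 146
H - P - V - N - M - U - H: 18+30+20+31+27+26 = 152
… (46 more)
H - N - U - P - M - V - H: 8+18+8+19+21+12 = 86  ← best
The minimum is 86.
One optimal route: H → N → U → P → M → V → H (or its reverse).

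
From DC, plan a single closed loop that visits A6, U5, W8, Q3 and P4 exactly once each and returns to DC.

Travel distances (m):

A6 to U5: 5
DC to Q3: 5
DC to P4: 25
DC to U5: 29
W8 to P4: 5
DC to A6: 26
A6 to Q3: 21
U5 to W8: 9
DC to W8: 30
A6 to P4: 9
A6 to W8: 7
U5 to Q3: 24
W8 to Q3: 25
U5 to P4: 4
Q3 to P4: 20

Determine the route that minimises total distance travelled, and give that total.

Shortest round trip = 70 m.

DC - A6 - U5 - W8 - Q3 - P4 - DC: 26+5+9+25+20+25 = 110
DC - A6 - U5 - W8 - P4 - Q3 - DC: 26+5+9+5+20+5 = 70
DC - A6 - U5 - Q3 - W8 - P4 - DC: 26+5+24+25+5+25 = 110
DC - A6 - U5 - Q3 - P4 - W8 - DC: 26+5+24+20+5+30 = 110
DC - A6 - U5 - P4 - W8 - Q3 - DC: 26+5+4+5+25+5 = 70
DC - A6 - U5 - P4 - Q3 - W8 - DC: 26+5+4+20+25+30 = 110
DC - A6 - W8 - U5 - Q3 - P4 - DC: 26+7+9+24+20+25 = 111
DC - A6 - W8 - U5 - P4 - Q3 - DC: 26+7+9+4+20+5 = 71
DC - A6 - W8 - Q3 - U5 - P4 - DC: 26+7+25+24+4+25 = 111
DC - A6 - W8 - Q3 - P4 - U5 - DC: 26+7+25+20+4+29 = 111
DC - A6 - W8 - P4 - U5 - Q3 - DC: 26+7+5+4+24+5 = 71
DC - A6 - W8 - P4 - Q3 - U5 - DC: 26+7+5+20+24+29 = 111
DC - A6 - Q3 - U5 - W8 - P4 - DC: 26+21+24+9+5+25 = 110
DC - A6 - Q3 - U5 - P4 - W8 - DC: 26+21+24+4+5+30 = 110
… (46 more)
The minimum is 70.
One optimal route: DC → A6 → U5 → W8 → P4 → Q3 → DC (or its reverse).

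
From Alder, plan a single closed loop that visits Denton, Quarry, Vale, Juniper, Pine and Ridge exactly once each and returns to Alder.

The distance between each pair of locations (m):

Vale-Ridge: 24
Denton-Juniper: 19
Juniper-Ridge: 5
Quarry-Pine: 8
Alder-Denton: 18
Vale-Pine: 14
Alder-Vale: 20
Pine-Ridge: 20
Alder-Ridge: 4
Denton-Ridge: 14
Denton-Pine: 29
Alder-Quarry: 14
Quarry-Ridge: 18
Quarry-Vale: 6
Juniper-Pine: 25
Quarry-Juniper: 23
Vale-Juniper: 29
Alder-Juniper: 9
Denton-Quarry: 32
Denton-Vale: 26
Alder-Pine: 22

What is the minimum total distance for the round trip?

Alder→Denton→Quarry→Vale→Juniper→Pine→Ridge→Alder: 18+32+6+29+25+20+4 = 134
Alder→Denton→Quarry→Vale→Juniper→Ridge→Pine→Alder: 18+32+6+29+5+20+22 = 132
Alder→Denton→Quarry→Vale→Pine→Juniper→Ridge→Alder: 18+32+6+14+25+5+4 = 104
Alder→Denton→Quarry→Vale→Pine→Ridge→Juniper→Alder: 18+32+6+14+20+5+9 = 104
Alder→Denton→Quarry→Vale→Ridge→Juniper→Pine→Alder: 18+32+6+24+5+25+22 = 132
Alder→Denton→Quarry→Vale→Ridge→Pine→Juniper→Alder: 18+32+6+24+20+25+9 = 134
Alder→Denton→Quarry→Juniper→Vale→Pine→Ridge→Alder: 18+32+23+29+14+20+4 = 140
Alder→Denton→Quarry→Juniper→Vale→Ridge→Pine→Alder: 18+32+23+29+24+20+22 = 168
… (352 more)
Alder→Quarry→Pine→Vale→Denton→Juniper→Ridge→Alder: 14+8+14+26+19+5+4 = 90  ← best
The minimum is 90.
One optimal route: Alder → Quarry → Pine → Vale → Denton → Juniper → Ridge → Alder (or its reverse).

Shortest round trip = 90 m.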